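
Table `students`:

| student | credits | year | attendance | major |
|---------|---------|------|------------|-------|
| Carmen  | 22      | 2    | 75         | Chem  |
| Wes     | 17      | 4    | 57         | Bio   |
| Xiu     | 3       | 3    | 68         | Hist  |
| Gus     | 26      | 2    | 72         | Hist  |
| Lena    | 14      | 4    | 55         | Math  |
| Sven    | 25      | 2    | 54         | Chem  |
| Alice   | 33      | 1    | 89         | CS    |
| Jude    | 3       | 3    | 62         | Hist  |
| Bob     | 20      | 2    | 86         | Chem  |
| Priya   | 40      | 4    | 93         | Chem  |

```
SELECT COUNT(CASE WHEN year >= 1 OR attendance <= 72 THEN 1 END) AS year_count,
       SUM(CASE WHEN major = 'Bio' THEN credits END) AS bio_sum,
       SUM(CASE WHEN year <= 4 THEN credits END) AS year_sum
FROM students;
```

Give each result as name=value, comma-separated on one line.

[year_count: year >= 1 OR attendance <= 72]
student=Carmen: ✓ → 1
student=Wes: ✓ → 1
student=Xiu: ✓ → 1
student=Gus: ✓ → 1
student=Lena: ✓ → 1
student=Sven: ✓ → 1
student=Alice: ✓ → 1
student=Jude: ✓ → 1
student=Bob: ✓ → 1
student=Priya: ✓ → 1
year_count = COUNT(1, 1, 1, 1, 1, 1, 1, 1, 1, 1) = 10
—
[bio_sum: major = 'Bio']
student=Carmen: ✗
student=Wes: ✓ → 17
student=Xiu: ✗
student=Gus: ✗
student=Lena: ✗
student=Sven: ✗
student=Alice: ✗
student=Jude: ✗
student=Bob: ✗
student=Priya: ✗
bio_sum = 17
—
[year_sum: year <= 4]
student=Carmen: ✓ → 22
student=Wes: ✓ → 17
student=Xiu: ✓ → 3
student=Gus: ✓ → 26
student=Lena: ✓ → 14
student=Sven: ✓ → 25
student=Alice: ✓ → 33
student=Jude: ✓ → 3
student=Bob: ✓ → 20
student=Priya: ✓ → 40
year_sum = 22 + 17 + 3 + 26 + 14 + 25 + 33 + 3 + 20 + 40 = 203

year_count=10, bio_sum=17, year_sum=203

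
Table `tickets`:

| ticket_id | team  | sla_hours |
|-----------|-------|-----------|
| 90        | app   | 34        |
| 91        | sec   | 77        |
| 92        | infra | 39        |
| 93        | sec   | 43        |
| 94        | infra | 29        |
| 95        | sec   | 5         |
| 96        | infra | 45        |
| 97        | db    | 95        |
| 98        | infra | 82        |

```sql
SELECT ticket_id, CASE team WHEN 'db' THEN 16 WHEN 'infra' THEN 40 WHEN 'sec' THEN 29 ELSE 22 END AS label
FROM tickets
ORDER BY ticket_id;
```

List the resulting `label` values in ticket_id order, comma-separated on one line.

22, 29, 40, 29, 40, 29, 40, 16, 40

ticket_id=90: ELSE → 22
ticket_id=91: team='sec' → 29
ticket_id=92: team='infra' → 40
ticket_id=93: team='sec' → 29
ticket_id=94: team='infra' → 40
ticket_id=95: team='sec' → 29
ticket_id=96: team='infra' → 40
ticket_id=97: team='db' → 16
ticket_id=98: team='infra' → 40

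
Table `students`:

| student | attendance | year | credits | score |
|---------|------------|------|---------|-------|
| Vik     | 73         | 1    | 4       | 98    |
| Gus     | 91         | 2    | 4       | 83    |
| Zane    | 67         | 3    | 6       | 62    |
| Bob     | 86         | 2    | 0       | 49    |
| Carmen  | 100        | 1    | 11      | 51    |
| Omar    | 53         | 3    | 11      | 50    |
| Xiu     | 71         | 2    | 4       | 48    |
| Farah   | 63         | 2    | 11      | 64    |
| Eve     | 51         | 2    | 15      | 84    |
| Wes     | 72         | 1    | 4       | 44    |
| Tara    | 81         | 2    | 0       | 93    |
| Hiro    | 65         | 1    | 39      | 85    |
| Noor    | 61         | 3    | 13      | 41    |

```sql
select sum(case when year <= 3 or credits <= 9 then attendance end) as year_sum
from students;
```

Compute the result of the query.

934

student=Vik: ✓ → 73
student=Gus: ✓ → 91
student=Zane: ✓ → 67
student=Bob: ✓ → 86
student=Carmen: ✓ → 100
student=Omar: ✓ → 53
student=Xiu: ✓ → 71
student=Farah: ✓ → 63
student=Eve: ✓ → 51
student=Wes: ✓ → 72
student=Tara: ✓ → 81
student=Hiro: ✓ → 65
student=Noor: ✓ → 61
year_sum = 73 + 91 + 67 + 86 + 100 + 53 + 71 + 63 + 51 + 72 + 81 + 65 + 61 = 934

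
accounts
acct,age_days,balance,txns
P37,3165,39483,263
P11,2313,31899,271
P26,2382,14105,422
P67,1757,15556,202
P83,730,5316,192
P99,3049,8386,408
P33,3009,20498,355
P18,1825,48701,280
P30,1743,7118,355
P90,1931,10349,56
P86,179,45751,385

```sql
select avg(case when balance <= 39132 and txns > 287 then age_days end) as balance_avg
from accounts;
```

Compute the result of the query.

2545.75

acct=P37: ✗
acct=P11: ✗
acct=P26: ✓ → 2382
acct=P67: ✗
acct=P83: ✗
acct=P99: ✓ → 3049
acct=P33: ✓ → 3009
acct=P18: ✗
acct=P30: ✓ → 1743
acct=P90: ✗
acct=P86: ✗
balance_avg = (2382 + 3049 + 3009 + 1743) / 4 = 2545.75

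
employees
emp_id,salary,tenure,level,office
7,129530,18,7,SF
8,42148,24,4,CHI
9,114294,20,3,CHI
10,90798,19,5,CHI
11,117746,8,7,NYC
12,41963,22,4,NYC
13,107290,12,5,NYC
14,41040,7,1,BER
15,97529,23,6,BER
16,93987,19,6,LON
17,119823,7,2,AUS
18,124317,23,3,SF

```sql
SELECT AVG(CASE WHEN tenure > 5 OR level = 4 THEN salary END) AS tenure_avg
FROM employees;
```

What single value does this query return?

emp_id=7: ✓ → 129530
emp_id=8: ✓ → 42148
emp_id=9: ✓ → 114294
emp_id=10: ✓ → 90798
emp_id=11: ✓ → 117746
emp_id=12: ✓ → 41963
emp_id=13: ✓ → 107290
emp_id=14: ✓ → 41040
emp_id=15: ✓ → 97529
emp_id=16: ✓ → 93987
emp_id=17: ✓ → 119823
emp_id=18: ✓ → 124317
tenure_avg = (129530 + 42148 + 114294 + 90798 + 117746 + 41963 + 107290 + 41040 + 97529 + 93987 + 119823 + 124317) / 12 = 93372.0833333333

93372.0833333333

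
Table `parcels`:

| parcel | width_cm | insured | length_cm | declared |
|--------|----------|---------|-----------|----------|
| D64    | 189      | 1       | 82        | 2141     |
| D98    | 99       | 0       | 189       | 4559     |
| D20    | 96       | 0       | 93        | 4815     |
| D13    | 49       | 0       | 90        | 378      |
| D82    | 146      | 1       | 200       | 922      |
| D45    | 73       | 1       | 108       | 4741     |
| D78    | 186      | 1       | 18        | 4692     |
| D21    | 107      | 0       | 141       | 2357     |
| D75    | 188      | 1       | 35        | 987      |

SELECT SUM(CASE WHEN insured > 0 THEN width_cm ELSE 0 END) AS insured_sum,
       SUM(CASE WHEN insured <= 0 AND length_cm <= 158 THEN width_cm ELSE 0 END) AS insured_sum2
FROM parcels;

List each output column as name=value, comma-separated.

insured_sum=782, insured_sum2=252

[insured_sum: insured > 0]
parcel=D64: ✓ → 189
parcel=D98: ✗
parcel=D20: ✗
parcel=D13: ✗
parcel=D82: ✓ → 146
parcel=D45: ✓ → 73
parcel=D78: ✓ → 186
parcel=D21: ✗
parcel=D75: ✓ → 188
insured_sum = 189 + 146 + 73 + 186 + 188 = 782
—
[insured_sum2: insured <= 0 AND length_cm <= 158]
parcel=D64: ✗
parcel=D98: ✗
parcel=D20: ✓ → 96
parcel=D13: ✓ → 49
parcel=D82: ✗
parcel=D45: ✗
parcel=D78: ✗
parcel=D21: ✓ → 107
parcel=D75: ✗
insured_sum2 = 96 + 49 + 107 = 252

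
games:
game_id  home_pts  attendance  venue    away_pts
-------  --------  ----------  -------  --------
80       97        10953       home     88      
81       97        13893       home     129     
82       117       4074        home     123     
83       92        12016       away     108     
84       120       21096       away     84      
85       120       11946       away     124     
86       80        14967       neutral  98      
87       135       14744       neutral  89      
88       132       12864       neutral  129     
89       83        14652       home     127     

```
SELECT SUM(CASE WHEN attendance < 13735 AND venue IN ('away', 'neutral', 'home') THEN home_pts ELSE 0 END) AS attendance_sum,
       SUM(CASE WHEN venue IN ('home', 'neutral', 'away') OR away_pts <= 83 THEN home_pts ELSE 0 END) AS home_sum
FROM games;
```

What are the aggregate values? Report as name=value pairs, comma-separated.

[attendance_sum: attendance < 13735 AND venue IN ('away', 'neutral', 'home')]
game_id=80: ✓ → 97
game_id=81: ✗
game_id=82: ✓ → 117
game_id=83: ✓ → 92
game_id=84: ✗
game_id=85: ✓ → 120
game_id=86: ✗
game_id=87: ✗
game_id=88: ✓ → 132
game_id=89: ✗
attendance_sum = 97 + 117 + 92 + 120 + 132 = 558
—
[home_sum: venue IN ('home', 'neutral', 'away') OR away_pts <= 83]
game_id=80: ✓ → 97
game_id=81: ✓ → 97
game_id=82: ✓ → 117
game_id=83: ✓ → 92
game_id=84: ✓ → 120
game_id=85: ✓ → 120
game_id=86: ✓ → 80
game_id=87: ✓ → 135
game_id=88: ✓ → 132
game_id=89: ✓ → 83
home_sum = 97 + 97 + 117 + 92 + 120 + 120 + 80 + 135 + 132 + 83 = 1073

attendance_sum=558, home_sum=1073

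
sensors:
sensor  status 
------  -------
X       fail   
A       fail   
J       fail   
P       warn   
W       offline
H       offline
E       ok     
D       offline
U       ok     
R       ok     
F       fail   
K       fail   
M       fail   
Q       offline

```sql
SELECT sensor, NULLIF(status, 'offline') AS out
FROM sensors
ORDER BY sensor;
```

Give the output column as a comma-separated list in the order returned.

fail, NULL, ok, fail, NULL, fail, fail, fail, warn, NULL, ok, ok, NULL, fail

sensor=A: status=fail vs offline: differ → fail
sensor=D: status=offline vs offline: equal → NULL
sensor=E: status=ok vs offline: differ → ok
sensor=F: status=fail vs offline: differ → fail
sensor=H: status=offline vs offline: equal → NULL
sensor=J: status=fail vs offline: differ → fail
sensor=K: status=fail vs offline: differ → fail
sensor=M: status=fail vs offline: differ → fail
sensor=P: status=warn vs offline: differ → warn
sensor=Q: status=offline vs offline: equal → NULL
sensor=R: status=ok vs offline: differ → ok
sensor=U: status=ok vs offline: differ → ok
sensor=W: status=offline vs offline: equal → NULL
sensor=X: status=fail vs offline: differ → fail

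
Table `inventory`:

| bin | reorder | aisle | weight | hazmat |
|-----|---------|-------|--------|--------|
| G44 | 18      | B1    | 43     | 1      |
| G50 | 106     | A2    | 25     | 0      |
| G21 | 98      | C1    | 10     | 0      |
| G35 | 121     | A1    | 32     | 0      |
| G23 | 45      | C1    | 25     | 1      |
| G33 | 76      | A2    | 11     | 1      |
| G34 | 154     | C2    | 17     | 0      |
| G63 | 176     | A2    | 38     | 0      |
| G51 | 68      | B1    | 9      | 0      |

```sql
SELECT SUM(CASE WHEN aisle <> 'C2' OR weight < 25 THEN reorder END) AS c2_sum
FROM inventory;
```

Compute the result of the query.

bin=G44: ✓ → 18
bin=G50: ✓ → 106
bin=G21: ✓ → 98
bin=G35: ✓ → 121
bin=G23: ✓ → 45
bin=G33: ✓ → 76
bin=G34: ✓ → 154
bin=G63: ✓ → 176
bin=G51: ✓ → 68
c2_sum = 18 + 106 + 98 + 121 + 45 + 76 + 154 + 176 + 68 = 862

862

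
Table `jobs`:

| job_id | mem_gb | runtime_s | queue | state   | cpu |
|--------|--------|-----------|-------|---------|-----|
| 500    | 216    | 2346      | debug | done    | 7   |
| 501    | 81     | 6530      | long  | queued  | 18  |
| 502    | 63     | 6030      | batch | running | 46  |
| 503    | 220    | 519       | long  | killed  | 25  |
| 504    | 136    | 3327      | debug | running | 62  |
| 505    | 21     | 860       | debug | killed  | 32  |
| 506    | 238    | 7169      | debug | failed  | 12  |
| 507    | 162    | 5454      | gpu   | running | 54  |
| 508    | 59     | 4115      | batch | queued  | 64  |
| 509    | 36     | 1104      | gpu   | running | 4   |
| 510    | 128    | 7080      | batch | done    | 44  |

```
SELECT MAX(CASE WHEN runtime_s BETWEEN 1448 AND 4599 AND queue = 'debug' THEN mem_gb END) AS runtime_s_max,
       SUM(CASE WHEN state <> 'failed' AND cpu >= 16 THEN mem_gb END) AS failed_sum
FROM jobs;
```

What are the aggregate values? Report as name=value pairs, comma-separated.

[runtime_s_max: runtime_s BETWEEN 1448 AND 4599 AND queue = 'debug']
job_id=500: ✓ → 216
job_id=501: ✗
job_id=502: ✗
job_id=503: ✗
job_id=504: ✓ → 136
job_id=505: ✗
job_id=506: ✗
job_id=507: ✗
job_id=508: ✗
job_id=509: ✗
job_id=510: ✗
runtime_s_max = MAX(216, 136) = 216
—
[failed_sum: state <> 'failed' AND cpu >= 16]
job_id=500: ✗
job_id=501: ✓ → 81
job_id=502: ✓ → 63
job_id=503: ✓ → 220
job_id=504: ✓ → 136
job_id=505: ✓ → 21
job_id=506: ✗
job_id=507: ✓ → 162
job_id=508: ✓ → 59
job_id=509: ✗
job_id=510: ✓ → 128
failed_sum = 81 + 63 + 220 + 136 + 21 + 162 + 59 + 128 = 870

runtime_s_max=216, failed_sum=870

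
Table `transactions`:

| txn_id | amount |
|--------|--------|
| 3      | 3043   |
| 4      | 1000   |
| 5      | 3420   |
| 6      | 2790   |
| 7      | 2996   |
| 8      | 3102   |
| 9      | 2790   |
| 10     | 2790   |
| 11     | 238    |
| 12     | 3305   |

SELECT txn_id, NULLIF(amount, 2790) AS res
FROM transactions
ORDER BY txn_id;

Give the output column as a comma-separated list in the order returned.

txn_id=3: amount=3043 vs 2790: differ → 3043
txn_id=4: amount=1000 vs 2790: differ → 1000
txn_id=5: amount=3420 vs 2790: differ → 3420
txn_id=6: amount=2790 vs 2790: equal → NULL
txn_id=7: amount=2996 vs 2790: differ → 2996
txn_id=8: amount=3102 vs 2790: differ → 3102
txn_id=9: amount=2790 vs 2790: equal → NULL
txn_id=10: amount=2790 vs 2790: equal → NULL
txn_id=11: amount=238 vs 2790: differ → 238
txn_id=12: amount=3305 vs 2790: differ → 3305

3043, 1000, 3420, NULL, 2996, 3102, NULL, NULL, 238, 3305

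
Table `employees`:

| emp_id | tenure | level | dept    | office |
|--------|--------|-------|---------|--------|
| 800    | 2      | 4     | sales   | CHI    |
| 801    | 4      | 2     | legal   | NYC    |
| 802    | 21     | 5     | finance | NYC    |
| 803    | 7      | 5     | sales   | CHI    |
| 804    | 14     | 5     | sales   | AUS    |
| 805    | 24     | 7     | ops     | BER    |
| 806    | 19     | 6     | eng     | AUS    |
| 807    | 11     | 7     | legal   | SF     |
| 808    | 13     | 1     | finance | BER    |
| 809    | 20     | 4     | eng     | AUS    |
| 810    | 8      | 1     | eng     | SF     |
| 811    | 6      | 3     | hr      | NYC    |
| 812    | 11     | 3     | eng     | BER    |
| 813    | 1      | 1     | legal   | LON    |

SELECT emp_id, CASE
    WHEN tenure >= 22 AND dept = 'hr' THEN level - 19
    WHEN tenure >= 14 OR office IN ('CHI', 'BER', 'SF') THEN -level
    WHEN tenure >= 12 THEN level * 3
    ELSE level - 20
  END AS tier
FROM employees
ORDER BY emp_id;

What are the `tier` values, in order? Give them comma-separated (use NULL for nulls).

-4, -18, -5, -5, -5, -7, -6, -7, -1, -4, -1, -17, -3, -19

emp_id=800: tenure >= 14 OR office IN ('CHI', 'BER', 'SF') → -4
emp_id=801: ELSE → -18
emp_id=802: tenure >= 14 OR office IN ('CHI', 'BER', 'SF') → -5
emp_id=803: tenure >= 14 OR office IN ('CHI', 'BER', 'SF') → -5
emp_id=804: tenure >= 14 OR office IN ('CHI', 'BER', 'SF') → -5
emp_id=805: tenure >= 14 OR office IN ('CHI', 'BER', 'SF') → -7
emp_id=806: tenure >= 14 OR office IN ('CHI', 'BER', 'SF') → -6
emp_id=807: tenure >= 14 OR office IN ('CHI', 'BER', 'SF') → -7
emp_id=808: tenure >= 14 OR office IN ('CHI', 'BER', 'SF') → -1
emp_id=809: tenure >= 14 OR office IN ('CHI', 'BER', 'SF') → -4
emp_id=810: tenure >= 14 OR office IN ('CHI', 'BER', 'SF') → -1
emp_id=811: ELSE → -17
emp_id=812: tenure >= 14 OR office IN ('CHI', 'BER', 'SF') → -3
emp_id=813: ELSE → -19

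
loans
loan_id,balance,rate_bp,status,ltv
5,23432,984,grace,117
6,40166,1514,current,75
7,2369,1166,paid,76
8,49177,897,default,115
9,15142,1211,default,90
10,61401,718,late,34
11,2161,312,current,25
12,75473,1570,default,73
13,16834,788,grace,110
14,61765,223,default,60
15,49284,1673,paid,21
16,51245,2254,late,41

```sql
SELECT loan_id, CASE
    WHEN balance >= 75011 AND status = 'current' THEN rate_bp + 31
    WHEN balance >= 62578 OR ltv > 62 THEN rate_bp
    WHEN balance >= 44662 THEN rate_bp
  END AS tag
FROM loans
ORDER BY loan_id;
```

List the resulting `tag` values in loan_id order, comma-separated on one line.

loan_id=5: balance >= 62578 OR ltv > 62 → 984
loan_id=6: balance >= 62578 OR ltv > 62 → 1514
loan_id=7: balance >= 62578 OR ltv > 62 → 1166
loan_id=8: balance >= 62578 OR ltv > 62 → 897
loan_id=9: balance >= 62578 OR ltv > 62 → 1211
loan_id=10: balance >= 44662 → 718
loan_id=11: (no match → NULL) → NULL
loan_id=12: balance >= 62578 OR ltv > 62 → 1570
loan_id=13: balance >= 62578 OR ltv > 62 → 788
loan_id=14: balance >= 44662 → 223
loan_id=15: balance >= 44662 → 1673
loan_id=16: balance >= 44662 → 2254

984, 1514, 1166, 897, 1211, 718, NULL, 1570, 788, 223, 1673, 2254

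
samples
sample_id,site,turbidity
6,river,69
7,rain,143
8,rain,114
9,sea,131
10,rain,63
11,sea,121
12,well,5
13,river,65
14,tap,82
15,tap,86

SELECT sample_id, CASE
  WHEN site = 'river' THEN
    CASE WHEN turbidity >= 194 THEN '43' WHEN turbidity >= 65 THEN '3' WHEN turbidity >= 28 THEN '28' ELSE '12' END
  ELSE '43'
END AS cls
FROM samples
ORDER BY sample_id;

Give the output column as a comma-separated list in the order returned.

3, 43, 43, 43, 43, 43, 43, 3, 43, 43

sample_id=6: site='river' → inner[turbidity >= 65] → 3
sample_id=7: site='rain' → outer ELSE → 43
sample_id=8: site='rain' → outer ELSE → 43
sample_id=9: site='sea' → outer ELSE → 43
sample_id=10: site='rain' → outer ELSE → 43
sample_id=11: site='sea' → outer ELSE → 43
sample_id=12: site='well' → outer ELSE → 43
sample_id=13: site='river' → inner[turbidity >= 65] → 3
sample_id=14: site='tap' → outer ELSE → 43
sample_id=15: site='tap' → outer ELSE → 43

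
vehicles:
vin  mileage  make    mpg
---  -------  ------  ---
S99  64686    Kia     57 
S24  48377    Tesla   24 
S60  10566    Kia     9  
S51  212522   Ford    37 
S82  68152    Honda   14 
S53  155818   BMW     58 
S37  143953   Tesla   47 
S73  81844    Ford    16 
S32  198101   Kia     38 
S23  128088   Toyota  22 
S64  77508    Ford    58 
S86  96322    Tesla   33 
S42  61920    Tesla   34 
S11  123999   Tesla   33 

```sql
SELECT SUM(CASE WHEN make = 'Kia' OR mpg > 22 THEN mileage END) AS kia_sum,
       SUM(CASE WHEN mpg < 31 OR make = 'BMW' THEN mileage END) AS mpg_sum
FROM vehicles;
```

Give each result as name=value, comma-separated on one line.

kia_sum=1193772, mpg_sum=492845

[kia_sum: make = 'Kia' OR mpg > 22]
vin=S99: ✓ → 64686
vin=S24: ✓ → 48377
vin=S60: ✓ → 10566
vin=S51: ✓ → 212522
vin=S82: ✗
vin=S53: ✓ → 155818
vin=S37: ✓ → 143953
vin=S73: ✗
vin=S32: ✓ → 198101
vin=S23: ✗
vin=S64: ✓ → 77508
vin=S86: ✓ → 96322
vin=S42: ✓ → 61920
vin=S11: ✓ → 123999
kia_sum = 64686 + 48377 + 10566 + 212522 + 155818 + 143953 + 198101 + 77508 + 96322 + 61920 + 123999 = 1193772
—
[mpg_sum: mpg < 31 OR make = 'BMW']
vin=S99: ✗
vin=S24: ✓ → 48377
vin=S60: ✓ → 10566
vin=S51: ✗
vin=S82: ✓ → 68152
vin=S53: ✓ → 155818
vin=S37: ✗
vin=S73: ✓ → 81844
vin=S32: ✗
vin=S23: ✓ → 128088
vin=S64: ✗
vin=S86: ✗
vin=S42: ✗
vin=S11: ✗
mpg_sum = 48377 + 10566 + 68152 + 155818 + 81844 + 128088 = 492845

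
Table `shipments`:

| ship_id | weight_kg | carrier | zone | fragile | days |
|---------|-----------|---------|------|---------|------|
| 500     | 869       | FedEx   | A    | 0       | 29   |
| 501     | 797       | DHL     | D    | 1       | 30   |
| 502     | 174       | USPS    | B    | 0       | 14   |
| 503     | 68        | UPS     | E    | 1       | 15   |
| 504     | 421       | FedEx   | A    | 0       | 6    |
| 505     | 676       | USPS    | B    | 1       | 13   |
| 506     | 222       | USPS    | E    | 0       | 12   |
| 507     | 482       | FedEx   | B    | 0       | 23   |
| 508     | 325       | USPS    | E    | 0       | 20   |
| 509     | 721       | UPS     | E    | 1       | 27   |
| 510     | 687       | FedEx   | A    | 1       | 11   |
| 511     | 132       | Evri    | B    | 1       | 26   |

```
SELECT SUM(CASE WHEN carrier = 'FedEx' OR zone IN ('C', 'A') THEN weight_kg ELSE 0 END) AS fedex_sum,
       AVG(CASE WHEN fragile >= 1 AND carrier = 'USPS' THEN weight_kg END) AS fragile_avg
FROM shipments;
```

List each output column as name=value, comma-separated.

[fedex_sum: carrier = 'FedEx' OR zone IN ('C', 'A')]
ship_id=500: ✓ → 869
ship_id=501: ✗
ship_id=502: ✗
ship_id=503: ✗
ship_id=504: ✓ → 421
ship_id=505: ✗
ship_id=506: ✗
ship_id=507: ✓ → 482
ship_id=508: ✗
ship_id=509: ✗
ship_id=510: ✓ → 687
ship_id=511: ✗
fedex_sum = 869 + 421 + 482 + 687 = 2459
—
[fragile_avg: fragile >= 1 AND carrier = 'USPS']
ship_id=500: ✗
ship_id=501: ✗
ship_id=502: ✗
ship_id=503: ✗
ship_id=504: ✗
ship_id=505: ✓ → 676
ship_id=506: ✗
ship_id=507: ✗
ship_id=508: ✗
ship_id=509: ✗
ship_id=510: ✗
ship_id=511: ✗
fragile_avg = 676

fedex_sum=2459, fragile_avg=676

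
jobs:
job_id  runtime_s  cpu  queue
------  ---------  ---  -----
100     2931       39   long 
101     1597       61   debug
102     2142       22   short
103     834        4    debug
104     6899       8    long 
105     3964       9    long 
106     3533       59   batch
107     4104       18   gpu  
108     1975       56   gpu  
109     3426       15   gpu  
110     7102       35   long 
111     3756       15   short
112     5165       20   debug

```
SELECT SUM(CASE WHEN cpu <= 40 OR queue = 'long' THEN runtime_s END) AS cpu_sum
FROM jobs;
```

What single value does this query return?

job_id=100: ✓ → 2931
job_id=101: ✗
job_id=102: ✓ → 2142
job_id=103: ✓ → 834
job_id=104: ✓ → 6899
job_id=105: ✓ → 3964
job_id=106: ✗
job_id=107: ✓ → 4104
job_id=108: ✗
job_id=109: ✓ → 3426
job_id=110: ✓ → 7102
job_id=111: ✓ → 3756
job_id=112: ✓ → 5165
cpu_sum = 2931 + 2142 + 834 + 6899 + 3964 + 4104 + 3426 + 7102 + 3756 + 5165 = 40323

40323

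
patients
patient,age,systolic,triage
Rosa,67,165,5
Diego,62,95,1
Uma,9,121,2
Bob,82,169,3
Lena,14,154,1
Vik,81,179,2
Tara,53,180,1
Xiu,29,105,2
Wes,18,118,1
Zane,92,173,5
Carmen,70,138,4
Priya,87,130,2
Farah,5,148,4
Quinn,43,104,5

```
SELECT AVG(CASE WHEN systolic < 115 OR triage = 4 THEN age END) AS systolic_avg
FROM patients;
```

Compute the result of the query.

41.8

patient=Rosa: ✗
patient=Diego: ✓ → 62
patient=Uma: ✗
patient=Bob: ✗
patient=Lena: ✗
patient=Vik: ✗
patient=Tara: ✗
patient=Xiu: ✓ → 29
patient=Wes: ✗
patient=Zane: ✗
patient=Carmen: ✓ → 70
patient=Priya: ✗
patient=Farah: ✓ → 5
patient=Quinn: ✓ → 43
systolic_avg = (62 + 29 + 70 + 5 + 43) / 5 = 41.8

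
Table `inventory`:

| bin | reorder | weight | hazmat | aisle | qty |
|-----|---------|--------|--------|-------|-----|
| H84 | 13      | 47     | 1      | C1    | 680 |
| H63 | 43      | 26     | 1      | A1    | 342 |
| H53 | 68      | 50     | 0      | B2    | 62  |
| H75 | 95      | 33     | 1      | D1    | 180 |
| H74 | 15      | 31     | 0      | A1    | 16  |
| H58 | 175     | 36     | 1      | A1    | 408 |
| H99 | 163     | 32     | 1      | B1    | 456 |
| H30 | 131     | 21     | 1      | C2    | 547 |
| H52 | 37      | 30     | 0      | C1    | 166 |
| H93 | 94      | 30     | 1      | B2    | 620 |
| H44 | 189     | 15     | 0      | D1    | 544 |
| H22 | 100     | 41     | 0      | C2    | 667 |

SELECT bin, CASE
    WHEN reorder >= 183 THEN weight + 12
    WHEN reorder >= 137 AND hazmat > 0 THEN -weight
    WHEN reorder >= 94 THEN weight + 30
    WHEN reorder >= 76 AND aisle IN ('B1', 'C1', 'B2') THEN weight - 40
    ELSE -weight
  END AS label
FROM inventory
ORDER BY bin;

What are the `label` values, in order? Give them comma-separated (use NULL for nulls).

71, 51, 27, -30, -50, -36, -26, -31, 63, -47, 60, -32

bin=H22: reorder >= 94 → 71
bin=H30: reorder >= 94 → 51
bin=H44: reorder >= 183 → 27
bin=H52: ELSE → -30
bin=H53: ELSE → -50
bin=H58: reorder >= 137 AND hazmat > 0 → -36
bin=H63: ELSE → -26
bin=H74: ELSE → -31
bin=H75: reorder >= 94 → 63
bin=H84: ELSE → -47
bin=H93: reorder >= 94 → 60
bin=H99: reorder >= 137 AND hazmat > 0 → -32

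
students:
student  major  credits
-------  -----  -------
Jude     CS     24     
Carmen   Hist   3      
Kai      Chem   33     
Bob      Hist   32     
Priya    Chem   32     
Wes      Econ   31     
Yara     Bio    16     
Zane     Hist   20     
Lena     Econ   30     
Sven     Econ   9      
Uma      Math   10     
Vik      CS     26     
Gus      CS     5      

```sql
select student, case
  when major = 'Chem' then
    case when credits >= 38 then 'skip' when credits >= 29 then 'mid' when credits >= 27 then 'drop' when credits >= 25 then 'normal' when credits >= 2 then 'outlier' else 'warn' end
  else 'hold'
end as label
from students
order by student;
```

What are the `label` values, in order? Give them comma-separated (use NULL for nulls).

hold, hold, hold, hold, mid, hold, mid, hold, hold, hold, hold, hold, hold

student=Bob: major='Hist' → outer ELSE → hold
student=Carmen: major='Hist' → outer ELSE → hold
student=Gus: major='CS' → outer ELSE → hold
student=Jude: major='CS' → outer ELSE → hold
student=Kai: major='Chem' → inner[credits >= 29] → mid
student=Lena: major='Econ' → outer ELSE → hold
student=Priya: major='Chem' → inner[credits >= 29] → mid
student=Sven: major='Econ' → outer ELSE → hold
student=Uma: major='Math' → outer ELSE → hold
student=Vik: major='CS' → outer ELSE → hold
student=Wes: major='Econ' → outer ELSE → hold
student=Yara: major='Bio' → outer ELSE → hold
student=Zane: major='Hist' → outer ELSE → hold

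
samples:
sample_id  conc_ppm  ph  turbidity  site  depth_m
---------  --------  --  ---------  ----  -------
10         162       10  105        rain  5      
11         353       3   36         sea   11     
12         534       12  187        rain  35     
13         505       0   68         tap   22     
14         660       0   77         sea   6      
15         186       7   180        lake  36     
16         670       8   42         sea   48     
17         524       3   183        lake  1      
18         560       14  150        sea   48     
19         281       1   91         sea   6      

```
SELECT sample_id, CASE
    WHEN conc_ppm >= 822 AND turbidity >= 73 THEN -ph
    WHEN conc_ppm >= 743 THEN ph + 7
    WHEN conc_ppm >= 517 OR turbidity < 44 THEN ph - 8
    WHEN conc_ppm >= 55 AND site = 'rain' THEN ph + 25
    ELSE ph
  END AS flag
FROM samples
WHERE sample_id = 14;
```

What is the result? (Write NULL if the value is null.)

-8

sample_id = 14: conc_ppm=660, ph=0, turbidity=77, site=sea, depth_m=6.
conc_ppm >= 822 AND turbidity >= 73 → false
conc_ppm >= 743 → false
conc_ppm >= 517 OR turbidity < 44 → true → -8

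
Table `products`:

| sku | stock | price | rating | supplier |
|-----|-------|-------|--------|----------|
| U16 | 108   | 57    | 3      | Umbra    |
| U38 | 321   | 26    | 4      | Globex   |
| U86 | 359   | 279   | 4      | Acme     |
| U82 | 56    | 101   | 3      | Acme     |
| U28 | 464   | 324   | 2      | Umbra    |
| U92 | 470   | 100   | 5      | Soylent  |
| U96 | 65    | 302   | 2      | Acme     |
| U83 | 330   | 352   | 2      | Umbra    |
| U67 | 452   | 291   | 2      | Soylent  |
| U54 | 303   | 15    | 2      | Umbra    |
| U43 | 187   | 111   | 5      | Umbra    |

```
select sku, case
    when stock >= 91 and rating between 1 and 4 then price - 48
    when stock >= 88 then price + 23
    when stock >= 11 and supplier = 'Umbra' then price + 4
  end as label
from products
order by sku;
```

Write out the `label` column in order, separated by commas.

sku=U16: stock >= 91 and rating between 1 and 4 → 9
sku=U28: stock >= 91 and rating between 1 and 4 → 276
sku=U38: stock >= 91 and rating between 1 and 4 → -22
sku=U43: stock >= 88 → 134
sku=U54: stock >= 91 and rating between 1 and 4 → -33
sku=U67: stock >= 91 and rating between 1 and 4 → 243
sku=U82: (no match → NULL) → NULL
sku=U83: stock >= 91 and rating between 1 and 4 → 304
sku=U86: stock >= 91 and rating between 1 and 4 → 231
sku=U92: stock >= 88 → 123
sku=U96: (no match → NULL) → NULL

9, 276, -22, 134, -33, 243, NULL, 304, 231, 123, NULL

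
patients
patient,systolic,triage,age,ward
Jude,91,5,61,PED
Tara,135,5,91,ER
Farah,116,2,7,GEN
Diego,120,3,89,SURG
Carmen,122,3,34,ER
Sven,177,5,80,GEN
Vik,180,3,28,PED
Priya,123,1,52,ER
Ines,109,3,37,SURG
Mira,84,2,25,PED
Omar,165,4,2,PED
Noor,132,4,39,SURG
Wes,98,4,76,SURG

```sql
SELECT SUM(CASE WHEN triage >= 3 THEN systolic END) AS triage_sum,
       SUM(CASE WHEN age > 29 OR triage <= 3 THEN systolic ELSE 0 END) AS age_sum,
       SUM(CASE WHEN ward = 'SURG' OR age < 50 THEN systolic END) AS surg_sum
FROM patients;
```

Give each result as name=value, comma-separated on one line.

[triage_sum: triage >= 3]
patient=Jude: ✓ → 91
patient=Tara: ✓ → 135
patient=Farah: ✗
patient=Diego: ✓ → 120
patient=Carmen: ✓ → 122
patient=Sven: ✓ → 177
patient=Vik: ✓ → 180
patient=Priya: ✗
patient=Ines: ✓ → 109
patient=Mira: ✗
patient=Omar: ✓ → 165
patient=Noor: ✓ → 132
patient=Wes: ✓ → 98
triage_sum = 91 + 135 + 120 + 122 + 177 + 180 + 109 + 165 + 132 + 98 = 1329
—
[age_sum: age > 29 OR triage <= 3]
patient=Jude: ✓ → 91
patient=Tara: ✓ → 135
patient=Farah: ✓ → 116
patient=Diego: ✓ → 120
patient=Carmen: ✓ → 122
patient=Sven: ✓ → 177
patient=Vik: ✓ → 180
patient=Priya: ✓ → 123
patient=Ines: ✓ → 109
patient=Mira: ✓ → 84
patient=Omar: ✗
patient=Noor: ✓ → 132
patient=Wes: ✓ → 98
age_sum = 91 + 135 + 116 + 120 + 122 + 177 + 180 + 123 + 109 + 84 + 132 + 98 = 1487
—
[surg_sum: ward = 'SURG' OR age < 50]
patient=Jude: ✗
patient=Tara: ✗
patient=Farah: ✓ → 116
patient=Diego: ✓ → 120
patient=Carmen: ✓ → 122
patient=Sven: ✗
patient=Vik: ✓ → 180
patient=Priya: ✗
patient=Ines: ✓ → 109
patient=Mira: ✓ → 84
patient=Omar: ✓ → 165
patient=Noor: ✓ → 132
patient=Wes: ✓ → 98
surg_sum = 116 + 120 + 122 + 180 + 109 + 84 + 165 + 132 + 98 = 1126

triage_sum=1329, age_sum=1487, surg_sum=1126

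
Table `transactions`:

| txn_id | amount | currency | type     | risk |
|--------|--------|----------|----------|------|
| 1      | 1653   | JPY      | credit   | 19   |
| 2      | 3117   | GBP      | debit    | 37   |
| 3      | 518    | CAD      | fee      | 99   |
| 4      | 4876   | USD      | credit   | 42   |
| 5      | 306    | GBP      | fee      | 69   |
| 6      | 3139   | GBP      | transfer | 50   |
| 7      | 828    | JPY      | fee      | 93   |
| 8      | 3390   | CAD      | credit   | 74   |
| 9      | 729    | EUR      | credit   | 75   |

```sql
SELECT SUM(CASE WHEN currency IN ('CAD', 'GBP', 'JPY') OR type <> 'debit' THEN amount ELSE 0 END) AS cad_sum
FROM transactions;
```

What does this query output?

18556

txn_id=1: ✓ → 1653
txn_id=2: ✓ → 3117
txn_id=3: ✓ → 518
txn_id=4: ✓ → 4876
txn_id=5: ✓ → 306
txn_id=6: ✓ → 3139
txn_id=7: ✓ → 828
txn_id=8: ✓ → 3390
txn_id=9: ✓ → 729
cad_sum = 1653 + 3117 + 518 + 4876 + 306 + 3139 + 828 + 3390 + 729 = 18556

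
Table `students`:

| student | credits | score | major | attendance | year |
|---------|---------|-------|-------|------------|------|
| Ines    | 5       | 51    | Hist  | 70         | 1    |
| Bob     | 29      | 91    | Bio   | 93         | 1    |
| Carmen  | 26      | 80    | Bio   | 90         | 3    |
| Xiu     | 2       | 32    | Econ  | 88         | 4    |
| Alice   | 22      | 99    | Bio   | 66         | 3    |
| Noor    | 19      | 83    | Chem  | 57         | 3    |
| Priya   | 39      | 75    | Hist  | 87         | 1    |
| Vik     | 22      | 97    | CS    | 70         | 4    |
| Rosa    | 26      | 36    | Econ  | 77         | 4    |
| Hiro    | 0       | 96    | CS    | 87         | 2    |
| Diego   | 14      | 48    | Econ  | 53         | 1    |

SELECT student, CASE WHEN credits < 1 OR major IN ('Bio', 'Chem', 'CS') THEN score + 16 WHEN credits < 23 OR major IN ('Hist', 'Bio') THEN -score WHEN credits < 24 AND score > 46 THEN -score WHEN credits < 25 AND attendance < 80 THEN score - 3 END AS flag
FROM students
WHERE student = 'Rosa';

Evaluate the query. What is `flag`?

student = Rosa: credits=26, score=36, major=Econ, attendance=77, year=4.
credits < 1 OR major IN ('Bio', 'Chem', 'CS') → false
credits < 23 OR major IN ('Hist', 'Bio') → false
credits < 24 AND score > 46 → false
credits < 25 AND attendance < 80 → false
No WHEN matched and there is no ELSE, so the CASE yields NULL.

NULL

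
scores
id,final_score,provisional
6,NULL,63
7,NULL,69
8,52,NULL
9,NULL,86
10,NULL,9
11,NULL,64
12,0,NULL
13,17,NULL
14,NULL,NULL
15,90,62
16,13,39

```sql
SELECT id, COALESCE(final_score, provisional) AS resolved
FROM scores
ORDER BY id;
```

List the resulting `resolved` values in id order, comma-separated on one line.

63, 69, 52, 86, 9, 64, 0, 17, NULL, 90, 13

id=6: final_score=NULL, provisional=63 → 63
id=7: final_score=NULL, provisional=69 → 69
id=8: final_score=52 → 52
id=9: final_score=NULL, provisional=86 → 86
id=10: final_score=NULL, provisional=9 → 9
id=11: final_score=NULL, provisional=64 → 64
id=12: final_score=0 → 0
id=13: final_score=17 → 17
id=14: final_score=NULL, provisional=NULL (all NULL) → NULL
id=15: final_score=90 → 90
id=16: final_score=13 → 13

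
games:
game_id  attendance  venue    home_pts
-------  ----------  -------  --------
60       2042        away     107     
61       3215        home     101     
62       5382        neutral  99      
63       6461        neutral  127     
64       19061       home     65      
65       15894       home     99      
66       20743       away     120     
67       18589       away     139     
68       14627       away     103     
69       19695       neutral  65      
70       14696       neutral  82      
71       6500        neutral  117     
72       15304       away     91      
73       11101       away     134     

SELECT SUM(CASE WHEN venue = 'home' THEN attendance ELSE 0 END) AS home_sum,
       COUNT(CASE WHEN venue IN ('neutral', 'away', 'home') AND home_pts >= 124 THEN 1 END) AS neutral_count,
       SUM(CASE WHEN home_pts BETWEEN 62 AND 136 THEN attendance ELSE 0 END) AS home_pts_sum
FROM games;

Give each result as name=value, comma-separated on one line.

[home_sum: venue = 'home']
game_id=60: ✗
game_id=61: ✓ → 3215
game_id=62: ✗
game_id=63: ✗
game_id=64: ✓ → 19061
game_id=65: ✓ → 15894
game_id=66: ✗
game_id=67: ✗
game_id=68: ✗
game_id=69: ✗
game_id=70: ✗
game_id=71: ✗
game_id=72: ✗
game_id=73: ✗
home_sum = 3215 + 19061 + 15894 = 38170
—
[neutral_count: venue IN ('neutral', 'away', 'home') AND home_pts >= 124]
game_id=60: ✗
game_id=61: ✗
game_id=62: ✗
game_id=63: ✓ → 1
game_id=64: ✗
game_id=65: ✗
game_id=66: ✗
game_id=67: ✓ → 1
game_id=68: ✗
game_id=69: ✗
game_id=70: ✗
game_id=71: ✗
game_id=72: ✗
game_id=73: ✓ → 1
neutral_count = COUNT(1, 1, 1) = 3
—
[home_pts_sum: home_pts BETWEEN 62 AND 136]
game_id=60: ✓ → 2042
game_id=61: ✓ → 3215
game_id=62: ✓ → 5382
game_id=63: ✓ → 6461
game_id=64: ✓ → 19061
game_id=65: ✓ → 15894
game_id=66: ✓ → 20743
game_id=67: ✗
game_id=68: ✓ → 14627
game_id=69: ✓ → 19695
game_id=70: ✓ → 14696
game_id=71: ✓ → 6500
game_id=72: ✓ → 15304
game_id=73: ✓ → 11101
home_pts_sum = 2042 + 3215 + 5382 + 6461 + 19061 + 15894 + 20743 + 14627 + 19695 + 14696 + 6500 + 15304 + 11101 = 154721

home_sum=38170, neutral_count=3, home_pts_sum=154721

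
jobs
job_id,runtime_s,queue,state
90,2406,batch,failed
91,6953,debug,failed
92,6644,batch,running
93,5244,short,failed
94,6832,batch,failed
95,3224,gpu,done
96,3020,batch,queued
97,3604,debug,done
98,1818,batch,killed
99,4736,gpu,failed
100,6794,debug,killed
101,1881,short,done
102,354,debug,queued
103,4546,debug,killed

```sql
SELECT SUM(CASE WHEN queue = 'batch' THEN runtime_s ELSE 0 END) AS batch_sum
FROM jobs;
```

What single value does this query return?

20720

job_id=90: ✓ → 2406
job_id=91: ✗
job_id=92: ✓ → 6644
job_id=93: ✗
job_id=94: ✓ → 6832
job_id=95: ✗
job_id=96: ✓ → 3020
job_id=97: ✗
job_id=98: ✓ → 1818
job_id=99: ✗
job_id=100: ✗
job_id=101: ✗
job_id=102: ✗
job_id=103: ✗
batch_sum = 2406 + 6644 + 6832 + 3020 + 1818 = 20720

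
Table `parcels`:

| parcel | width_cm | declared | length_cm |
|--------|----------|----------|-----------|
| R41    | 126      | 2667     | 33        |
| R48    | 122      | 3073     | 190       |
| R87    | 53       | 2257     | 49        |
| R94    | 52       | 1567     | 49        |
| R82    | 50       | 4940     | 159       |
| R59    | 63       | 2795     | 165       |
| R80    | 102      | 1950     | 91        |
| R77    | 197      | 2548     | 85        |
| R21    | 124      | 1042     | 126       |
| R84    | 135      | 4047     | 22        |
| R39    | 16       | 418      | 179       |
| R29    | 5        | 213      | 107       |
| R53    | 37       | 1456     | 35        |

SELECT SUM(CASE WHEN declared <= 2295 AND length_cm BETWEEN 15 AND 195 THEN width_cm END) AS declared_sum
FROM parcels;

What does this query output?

389

parcel=R41: ✗
parcel=R48: ✗
parcel=R87: ✓ → 53
parcel=R94: ✓ → 52
parcel=R82: ✗
parcel=R59: ✗
parcel=R80: ✓ → 102
parcel=R77: ✗
parcel=R21: ✓ → 124
parcel=R84: ✗
parcel=R39: ✓ → 16
parcel=R29: ✓ → 5
parcel=R53: ✓ → 37
declared_sum = 53 + 52 + 102 + 124 + 16 + 5 + 37 = 389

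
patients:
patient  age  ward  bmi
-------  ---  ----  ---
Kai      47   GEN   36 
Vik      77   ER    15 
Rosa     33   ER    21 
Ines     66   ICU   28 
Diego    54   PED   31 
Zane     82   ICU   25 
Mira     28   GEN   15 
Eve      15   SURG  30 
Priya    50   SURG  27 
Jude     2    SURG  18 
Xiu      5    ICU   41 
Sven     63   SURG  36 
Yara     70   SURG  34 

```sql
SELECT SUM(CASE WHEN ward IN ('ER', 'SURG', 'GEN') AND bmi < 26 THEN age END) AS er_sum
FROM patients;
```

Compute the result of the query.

patient=Kai: ✗
patient=Vik: ✓ → 77
patient=Rosa: ✓ → 33
patient=Ines: ✗
patient=Diego: ✗
patient=Zane: ✗
patient=Mira: ✓ → 28
patient=Eve: ✗
patient=Priya: ✗
patient=Jude: ✓ → 2
patient=Xiu: ✗
patient=Sven: ✗
patient=Yara: ✗
er_sum = 77 + 33 + 28 + 2 = 140

140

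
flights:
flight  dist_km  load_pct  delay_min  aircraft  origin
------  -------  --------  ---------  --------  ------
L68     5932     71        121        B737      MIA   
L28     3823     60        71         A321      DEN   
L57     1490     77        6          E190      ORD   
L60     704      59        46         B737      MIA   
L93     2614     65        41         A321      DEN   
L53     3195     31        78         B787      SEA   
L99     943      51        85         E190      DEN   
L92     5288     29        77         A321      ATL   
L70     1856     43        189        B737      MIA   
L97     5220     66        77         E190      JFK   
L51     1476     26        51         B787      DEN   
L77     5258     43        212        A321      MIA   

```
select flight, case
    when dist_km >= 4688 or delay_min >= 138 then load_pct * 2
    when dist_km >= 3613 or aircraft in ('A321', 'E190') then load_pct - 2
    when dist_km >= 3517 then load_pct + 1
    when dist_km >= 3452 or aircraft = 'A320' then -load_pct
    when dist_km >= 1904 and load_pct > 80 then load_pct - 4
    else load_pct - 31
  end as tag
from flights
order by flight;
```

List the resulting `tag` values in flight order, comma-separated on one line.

flight=L28: dist_km >= 3613 or aircraft in ('A321', 'E190') → 58
flight=L51: ELSE → -5
flight=L53: ELSE → 0
flight=L57: dist_km >= 3613 or aircraft in ('A321', 'E190') → 75
flight=L60: ELSE → 28
flight=L68: dist_km >= 4688 or delay_min >= 138 → 142
flight=L70: dist_km >= 4688 or delay_min >= 138 → 86
flight=L77: dist_km >= 4688 or delay_min >= 138 → 86
flight=L92: dist_km >= 4688 or delay_min >= 138 → 58
flight=L93: dist_km >= 3613 or aircraft in ('A321', 'E190') → 63
flight=L97: dist_km >= 4688 or delay_min >= 138 → 132
flight=L99: dist_km >= 3613 or aircraft in ('A321', 'E190') → 49

58, -5, 0, 75, 28, 142, 86, 86, 58, 63, 132, 49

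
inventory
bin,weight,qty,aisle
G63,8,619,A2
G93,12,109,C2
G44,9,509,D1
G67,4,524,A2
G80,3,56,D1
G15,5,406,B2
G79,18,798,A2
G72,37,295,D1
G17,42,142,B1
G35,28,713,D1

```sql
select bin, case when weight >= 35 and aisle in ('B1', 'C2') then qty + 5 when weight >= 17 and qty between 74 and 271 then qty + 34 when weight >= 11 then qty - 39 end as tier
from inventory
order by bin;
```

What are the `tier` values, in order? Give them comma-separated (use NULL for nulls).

NULL, 147, 674, NULL, NULL, NULL, 256, 759, NULL, 70

bin=G15: (no match → NULL) → NULL
bin=G17: weight >= 35 and aisle in ('B1', 'C2') → 147
bin=G35: weight >= 11 → 674
bin=G44: (no match → NULL) → NULL
bin=G63: (no match → NULL) → NULL
bin=G67: (no match → NULL) → NULL
bin=G72: weight >= 11 → 256
bin=G79: weight >= 11 → 759
bin=G80: (no match → NULL) → NULL
bin=G93: weight >= 11 → 70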